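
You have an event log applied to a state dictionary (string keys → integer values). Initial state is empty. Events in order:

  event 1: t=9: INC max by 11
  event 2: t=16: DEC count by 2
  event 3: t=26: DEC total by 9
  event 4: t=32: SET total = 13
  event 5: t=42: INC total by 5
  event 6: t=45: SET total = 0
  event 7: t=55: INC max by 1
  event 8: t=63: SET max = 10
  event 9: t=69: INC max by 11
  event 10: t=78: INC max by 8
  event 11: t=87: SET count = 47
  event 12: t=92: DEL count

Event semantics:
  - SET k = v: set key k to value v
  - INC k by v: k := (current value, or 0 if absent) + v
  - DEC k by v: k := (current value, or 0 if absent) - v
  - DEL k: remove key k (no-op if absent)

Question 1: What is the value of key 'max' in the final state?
Track key 'max' through all 12 events:
  event 1 (t=9: INC max by 11): max (absent) -> 11
  event 2 (t=16: DEC count by 2): max unchanged
  event 3 (t=26: DEC total by 9): max unchanged
  event 4 (t=32: SET total = 13): max unchanged
  event 5 (t=42: INC total by 5): max unchanged
  event 6 (t=45: SET total = 0): max unchanged
  event 7 (t=55: INC max by 1): max 11 -> 12
  event 8 (t=63: SET max = 10): max 12 -> 10
  event 9 (t=69: INC max by 11): max 10 -> 21
  event 10 (t=78: INC max by 8): max 21 -> 29
  event 11 (t=87: SET count = 47): max unchanged
  event 12 (t=92: DEL count): max unchanged
Final: max = 29

Answer: 29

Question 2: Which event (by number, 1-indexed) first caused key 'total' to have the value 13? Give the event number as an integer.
Answer: 4

Derivation:
Looking for first event where total becomes 13:
  event 3: total = -9
  event 4: total -9 -> 13  <-- first match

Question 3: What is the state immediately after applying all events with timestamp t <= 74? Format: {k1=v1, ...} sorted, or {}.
Answer: {count=-2, max=21, total=0}

Derivation:
Apply events with t <= 74 (9 events):
  after event 1 (t=9: INC max by 11): {max=11}
  after event 2 (t=16: DEC count by 2): {count=-2, max=11}
  after event 3 (t=26: DEC total by 9): {count=-2, max=11, total=-9}
  after event 4 (t=32: SET total = 13): {count=-2, max=11, total=13}
  after event 5 (t=42: INC total by 5): {count=-2, max=11, total=18}
  after event 6 (t=45: SET total = 0): {count=-2, max=11, total=0}
  after event 7 (t=55: INC max by 1): {count=-2, max=12, total=0}
  after event 8 (t=63: SET max = 10): {count=-2, max=10, total=0}
  after event 9 (t=69: INC max by 11): {count=-2, max=21, total=0}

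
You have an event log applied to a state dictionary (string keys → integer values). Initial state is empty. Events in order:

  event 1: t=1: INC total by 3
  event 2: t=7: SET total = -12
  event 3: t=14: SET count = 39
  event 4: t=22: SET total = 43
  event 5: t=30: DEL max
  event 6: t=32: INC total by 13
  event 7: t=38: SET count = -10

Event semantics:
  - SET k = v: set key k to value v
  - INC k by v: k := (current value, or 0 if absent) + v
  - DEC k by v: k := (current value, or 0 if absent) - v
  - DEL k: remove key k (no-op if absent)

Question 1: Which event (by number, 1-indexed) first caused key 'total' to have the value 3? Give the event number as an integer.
Answer: 1

Derivation:
Looking for first event where total becomes 3:
  event 1: total (absent) -> 3  <-- first match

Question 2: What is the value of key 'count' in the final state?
Track key 'count' through all 7 events:
  event 1 (t=1: INC total by 3): count unchanged
  event 2 (t=7: SET total = -12): count unchanged
  event 3 (t=14: SET count = 39): count (absent) -> 39
  event 4 (t=22: SET total = 43): count unchanged
  event 5 (t=30: DEL max): count unchanged
  event 6 (t=32: INC total by 13): count unchanged
  event 7 (t=38: SET count = -10): count 39 -> -10
Final: count = -10

Answer: -10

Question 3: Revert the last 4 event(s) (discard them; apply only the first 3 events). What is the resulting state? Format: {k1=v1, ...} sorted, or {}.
Keep first 3 events (discard last 4):
  after event 1 (t=1: INC total by 3): {total=3}
  after event 2 (t=7: SET total = -12): {total=-12}
  after event 3 (t=14: SET count = 39): {count=39, total=-12}

Answer: {count=39, total=-12}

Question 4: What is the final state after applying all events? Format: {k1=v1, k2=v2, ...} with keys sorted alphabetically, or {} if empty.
  after event 1 (t=1: INC total by 3): {total=3}
  after event 2 (t=7: SET total = -12): {total=-12}
  after event 3 (t=14: SET count = 39): {count=39, total=-12}
  after event 4 (t=22: SET total = 43): {count=39, total=43}
  after event 5 (t=30: DEL max): {count=39, total=43}
  after event 6 (t=32: INC total by 13): {count=39, total=56}
  after event 7 (t=38: SET count = -10): {count=-10, total=56}

Answer: {count=-10, total=56}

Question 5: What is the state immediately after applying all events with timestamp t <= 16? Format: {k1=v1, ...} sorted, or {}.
Apply events with t <= 16 (3 events):
  after event 1 (t=1: INC total by 3): {total=3}
  after event 2 (t=7: SET total = -12): {total=-12}
  after event 3 (t=14: SET count = 39): {count=39, total=-12}

Answer: {count=39, total=-12}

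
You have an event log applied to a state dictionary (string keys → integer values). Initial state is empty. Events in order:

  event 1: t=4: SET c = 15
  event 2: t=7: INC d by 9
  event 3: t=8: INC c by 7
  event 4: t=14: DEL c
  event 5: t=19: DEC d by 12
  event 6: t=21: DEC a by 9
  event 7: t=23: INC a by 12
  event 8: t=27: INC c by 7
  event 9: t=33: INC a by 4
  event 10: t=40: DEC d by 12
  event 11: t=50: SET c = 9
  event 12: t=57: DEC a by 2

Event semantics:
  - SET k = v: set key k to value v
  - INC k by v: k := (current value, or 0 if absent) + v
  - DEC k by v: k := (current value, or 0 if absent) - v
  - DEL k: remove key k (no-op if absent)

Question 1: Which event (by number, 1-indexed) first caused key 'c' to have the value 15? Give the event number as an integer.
Looking for first event where c becomes 15:
  event 1: c (absent) -> 15  <-- first match

Answer: 1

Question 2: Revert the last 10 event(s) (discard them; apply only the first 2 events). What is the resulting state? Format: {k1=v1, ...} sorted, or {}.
Answer: {c=15, d=9}

Derivation:
Keep first 2 events (discard last 10):
  after event 1 (t=4: SET c = 15): {c=15}
  after event 2 (t=7: INC d by 9): {c=15, d=9}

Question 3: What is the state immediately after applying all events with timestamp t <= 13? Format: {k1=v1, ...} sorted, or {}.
Apply events with t <= 13 (3 events):
  after event 1 (t=4: SET c = 15): {c=15}
  after event 2 (t=7: INC d by 9): {c=15, d=9}
  after event 3 (t=8: INC c by 7): {c=22, d=9}

Answer: {c=22, d=9}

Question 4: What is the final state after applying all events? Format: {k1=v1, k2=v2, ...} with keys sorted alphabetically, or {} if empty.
Answer: {a=5, c=9, d=-15}

Derivation:
  after event 1 (t=4: SET c = 15): {c=15}
  after event 2 (t=7: INC d by 9): {c=15, d=9}
  after event 3 (t=8: INC c by 7): {c=22, d=9}
  after event 4 (t=14: DEL c): {d=9}
  after event 5 (t=19: DEC d by 12): {d=-3}
  after event 6 (t=21: DEC a by 9): {a=-9, d=-3}
  after event 7 (t=23: INC a by 12): {a=3, d=-3}
  after event 8 (t=27: INC c by 7): {a=3, c=7, d=-3}
  after event 9 (t=33: INC a by 4): {a=7, c=7, d=-3}
  after event 10 (t=40: DEC d by 12): {a=7, c=7, d=-15}
  after event 11 (t=50: SET c = 9): {a=7, c=9, d=-15}
  after event 12 (t=57: DEC a by 2): {a=5, c=9, d=-15}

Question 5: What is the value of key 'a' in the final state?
Answer: 5

Derivation:
Track key 'a' through all 12 events:
  event 1 (t=4: SET c = 15): a unchanged
  event 2 (t=7: INC d by 9): a unchanged
  event 3 (t=8: INC c by 7): a unchanged
  event 4 (t=14: DEL c): a unchanged
  event 5 (t=19: DEC d by 12): a unchanged
  event 6 (t=21: DEC a by 9): a (absent) -> -9
  event 7 (t=23: INC a by 12): a -9 -> 3
  event 8 (t=27: INC c by 7): a unchanged
  event 9 (t=33: INC a by 4): a 3 -> 7
  event 10 (t=40: DEC d by 12): a unchanged
  event 11 (t=50: SET c = 9): a unchanged
  event 12 (t=57: DEC a by 2): a 7 -> 5
Final: a = 5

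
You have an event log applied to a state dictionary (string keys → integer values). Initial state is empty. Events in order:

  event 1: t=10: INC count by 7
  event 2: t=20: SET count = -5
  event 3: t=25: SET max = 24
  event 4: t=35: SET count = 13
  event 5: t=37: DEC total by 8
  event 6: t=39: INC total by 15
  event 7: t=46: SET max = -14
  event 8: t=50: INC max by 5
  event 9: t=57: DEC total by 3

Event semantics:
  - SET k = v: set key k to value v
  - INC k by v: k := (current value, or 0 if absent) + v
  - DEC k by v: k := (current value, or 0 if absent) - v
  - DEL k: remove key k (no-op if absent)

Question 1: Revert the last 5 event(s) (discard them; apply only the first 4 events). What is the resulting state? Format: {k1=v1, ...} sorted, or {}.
Keep first 4 events (discard last 5):
  after event 1 (t=10: INC count by 7): {count=7}
  after event 2 (t=20: SET count = -5): {count=-5}
  after event 3 (t=25: SET max = 24): {count=-5, max=24}
  after event 4 (t=35: SET count = 13): {count=13, max=24}

Answer: {count=13, max=24}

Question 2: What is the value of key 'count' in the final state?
Answer: 13

Derivation:
Track key 'count' through all 9 events:
  event 1 (t=10: INC count by 7): count (absent) -> 7
  event 2 (t=20: SET count = -5): count 7 -> -5
  event 3 (t=25: SET max = 24): count unchanged
  event 4 (t=35: SET count = 13): count -5 -> 13
  event 5 (t=37: DEC total by 8): count unchanged
  event 6 (t=39: INC total by 15): count unchanged
  event 7 (t=46: SET max = -14): count unchanged
  event 8 (t=50: INC max by 5): count unchanged
  event 9 (t=57: DEC total by 3): count unchanged
Final: count = 13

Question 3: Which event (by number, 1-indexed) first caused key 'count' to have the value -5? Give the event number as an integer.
Looking for first event where count becomes -5:
  event 1: count = 7
  event 2: count 7 -> -5  <-- first match

Answer: 2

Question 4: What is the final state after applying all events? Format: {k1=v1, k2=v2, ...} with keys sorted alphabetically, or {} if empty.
  after event 1 (t=10: INC count by 7): {count=7}
  after event 2 (t=20: SET count = -5): {count=-5}
  after event 3 (t=25: SET max = 24): {count=-5, max=24}
  after event 4 (t=35: SET count = 13): {count=13, max=24}
  after event 5 (t=37: DEC total by 8): {count=13, max=24, total=-8}
  after event 6 (t=39: INC total by 15): {count=13, max=24, total=7}
  after event 7 (t=46: SET max = -14): {count=13, max=-14, total=7}
  after event 8 (t=50: INC max by 5): {count=13, max=-9, total=7}
  after event 9 (t=57: DEC total by 3): {count=13, max=-9, total=4}

Answer: {count=13, max=-9, total=4}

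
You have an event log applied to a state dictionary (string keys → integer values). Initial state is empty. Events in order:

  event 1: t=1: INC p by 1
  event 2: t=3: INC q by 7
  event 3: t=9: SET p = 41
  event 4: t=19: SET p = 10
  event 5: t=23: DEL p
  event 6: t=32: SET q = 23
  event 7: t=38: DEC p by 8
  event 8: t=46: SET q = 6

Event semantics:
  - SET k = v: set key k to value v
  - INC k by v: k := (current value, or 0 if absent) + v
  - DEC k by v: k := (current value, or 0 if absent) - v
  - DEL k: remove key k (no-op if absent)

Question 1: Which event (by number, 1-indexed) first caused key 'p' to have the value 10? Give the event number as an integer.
Looking for first event where p becomes 10:
  event 1: p = 1
  event 2: p = 1
  event 3: p = 41
  event 4: p 41 -> 10  <-- first match

Answer: 4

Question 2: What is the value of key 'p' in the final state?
Track key 'p' through all 8 events:
  event 1 (t=1: INC p by 1): p (absent) -> 1
  event 2 (t=3: INC q by 7): p unchanged
  event 3 (t=9: SET p = 41): p 1 -> 41
  event 4 (t=19: SET p = 10): p 41 -> 10
  event 5 (t=23: DEL p): p 10 -> (absent)
  event 6 (t=32: SET q = 23): p unchanged
  event 7 (t=38: DEC p by 8): p (absent) -> -8
  event 8 (t=46: SET q = 6): p unchanged
Final: p = -8

Answer: -8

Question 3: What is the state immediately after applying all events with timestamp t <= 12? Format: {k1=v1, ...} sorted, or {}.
Answer: {p=41, q=7}

Derivation:
Apply events with t <= 12 (3 events):
  after event 1 (t=1: INC p by 1): {p=1}
  after event 2 (t=3: INC q by 7): {p=1, q=7}
  after event 3 (t=9: SET p = 41): {p=41, q=7}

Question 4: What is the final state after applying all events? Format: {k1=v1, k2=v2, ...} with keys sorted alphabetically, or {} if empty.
Answer: {p=-8, q=6}

Derivation:
  after event 1 (t=1: INC p by 1): {p=1}
  after event 2 (t=3: INC q by 7): {p=1, q=7}
  after event 3 (t=9: SET p = 41): {p=41, q=7}
  after event 4 (t=19: SET p = 10): {p=10, q=7}
  after event 5 (t=23: DEL p): {q=7}
  after event 6 (t=32: SET q = 23): {q=23}
  after event 7 (t=38: DEC p by 8): {p=-8, q=23}
  after event 8 (t=46: SET q = 6): {p=-8, q=6}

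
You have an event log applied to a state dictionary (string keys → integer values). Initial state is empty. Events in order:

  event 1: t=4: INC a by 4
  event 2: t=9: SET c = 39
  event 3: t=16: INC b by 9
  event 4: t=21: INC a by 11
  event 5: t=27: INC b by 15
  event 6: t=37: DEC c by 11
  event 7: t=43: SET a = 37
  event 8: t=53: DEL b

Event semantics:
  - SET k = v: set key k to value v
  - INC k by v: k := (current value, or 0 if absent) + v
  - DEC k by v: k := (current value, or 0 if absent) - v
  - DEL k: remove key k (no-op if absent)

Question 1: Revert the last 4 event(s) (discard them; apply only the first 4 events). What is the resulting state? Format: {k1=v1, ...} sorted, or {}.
Answer: {a=15, b=9, c=39}

Derivation:
Keep first 4 events (discard last 4):
  after event 1 (t=4: INC a by 4): {a=4}
  after event 2 (t=9: SET c = 39): {a=4, c=39}
  after event 3 (t=16: INC b by 9): {a=4, b=9, c=39}
  after event 4 (t=21: INC a by 11): {a=15, b=9, c=39}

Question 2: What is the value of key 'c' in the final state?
Track key 'c' through all 8 events:
  event 1 (t=4: INC a by 4): c unchanged
  event 2 (t=9: SET c = 39): c (absent) -> 39
  event 3 (t=16: INC b by 9): c unchanged
  event 4 (t=21: INC a by 11): c unchanged
  event 5 (t=27: INC b by 15): c unchanged
  event 6 (t=37: DEC c by 11): c 39 -> 28
  event 7 (t=43: SET a = 37): c unchanged
  event 8 (t=53: DEL b): c unchanged
Final: c = 28

Answer: 28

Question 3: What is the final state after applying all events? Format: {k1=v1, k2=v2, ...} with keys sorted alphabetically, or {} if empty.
Answer: {a=37, c=28}

Derivation:
  after event 1 (t=4: INC a by 4): {a=4}
  after event 2 (t=9: SET c = 39): {a=4, c=39}
  after event 3 (t=16: INC b by 9): {a=4, b=9, c=39}
  after event 4 (t=21: INC a by 11): {a=15, b=9, c=39}
  after event 5 (t=27: INC b by 15): {a=15, b=24, c=39}
  after event 6 (t=37: DEC c by 11): {a=15, b=24, c=28}
  after event 7 (t=43: SET a = 37): {a=37, b=24, c=28}
  after event 8 (t=53: DEL b): {a=37, c=28}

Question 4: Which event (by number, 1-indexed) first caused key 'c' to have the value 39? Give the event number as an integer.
Looking for first event where c becomes 39:
  event 2: c (absent) -> 39  <-- first match

Answer: 2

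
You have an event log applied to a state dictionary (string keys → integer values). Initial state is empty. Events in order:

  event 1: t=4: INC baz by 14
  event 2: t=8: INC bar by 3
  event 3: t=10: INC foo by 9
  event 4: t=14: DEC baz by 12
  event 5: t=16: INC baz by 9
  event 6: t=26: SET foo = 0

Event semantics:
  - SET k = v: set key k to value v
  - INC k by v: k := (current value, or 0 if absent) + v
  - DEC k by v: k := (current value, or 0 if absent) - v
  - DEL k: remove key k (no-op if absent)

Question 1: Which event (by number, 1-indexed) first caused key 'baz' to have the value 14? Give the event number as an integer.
Answer: 1

Derivation:
Looking for first event where baz becomes 14:
  event 1: baz (absent) -> 14  <-- first match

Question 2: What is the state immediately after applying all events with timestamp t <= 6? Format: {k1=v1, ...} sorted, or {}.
Answer: {baz=14}

Derivation:
Apply events with t <= 6 (1 events):
  after event 1 (t=4: INC baz by 14): {baz=14}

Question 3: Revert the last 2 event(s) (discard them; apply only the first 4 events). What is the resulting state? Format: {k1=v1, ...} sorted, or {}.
Answer: {bar=3, baz=2, foo=9}

Derivation:
Keep first 4 events (discard last 2):
  after event 1 (t=4: INC baz by 14): {baz=14}
  after event 2 (t=8: INC bar by 3): {bar=3, baz=14}
  after event 3 (t=10: INC foo by 9): {bar=3, baz=14, foo=9}
  after event 4 (t=14: DEC baz by 12): {bar=3, baz=2, foo=9}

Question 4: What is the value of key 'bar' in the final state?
Track key 'bar' through all 6 events:
  event 1 (t=4: INC baz by 14): bar unchanged
  event 2 (t=8: INC bar by 3): bar (absent) -> 3
  event 3 (t=10: INC foo by 9): bar unchanged
  event 4 (t=14: DEC baz by 12): bar unchanged
  event 5 (t=16: INC baz by 9): bar unchanged
  event 6 (t=26: SET foo = 0): bar unchanged
Final: bar = 3

Answer: 3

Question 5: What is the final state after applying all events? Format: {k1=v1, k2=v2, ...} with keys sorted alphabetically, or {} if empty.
  after event 1 (t=4: INC baz by 14): {baz=14}
  after event 2 (t=8: INC bar by 3): {bar=3, baz=14}
  after event 3 (t=10: INC foo by 9): {bar=3, baz=14, foo=9}
  after event 4 (t=14: DEC baz by 12): {bar=3, baz=2, foo=9}
  after event 5 (t=16: INC baz by 9): {bar=3, baz=11, foo=9}
  after event 6 (t=26: SET foo = 0): {bar=3, baz=11, foo=0}

Answer: {bar=3, baz=11, foo=0}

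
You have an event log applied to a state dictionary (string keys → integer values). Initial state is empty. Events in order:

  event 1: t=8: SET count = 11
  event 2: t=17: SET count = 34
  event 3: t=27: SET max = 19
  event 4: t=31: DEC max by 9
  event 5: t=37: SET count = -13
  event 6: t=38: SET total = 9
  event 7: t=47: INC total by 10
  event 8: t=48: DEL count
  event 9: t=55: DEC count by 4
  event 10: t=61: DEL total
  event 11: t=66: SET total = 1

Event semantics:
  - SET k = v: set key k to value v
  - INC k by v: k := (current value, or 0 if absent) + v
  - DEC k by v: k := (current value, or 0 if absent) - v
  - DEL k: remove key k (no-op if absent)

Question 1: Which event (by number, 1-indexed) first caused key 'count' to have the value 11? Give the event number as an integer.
Answer: 1

Derivation:
Looking for first event where count becomes 11:
  event 1: count (absent) -> 11  <-- first match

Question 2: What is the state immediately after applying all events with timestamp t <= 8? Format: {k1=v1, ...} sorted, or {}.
Answer: {count=11}

Derivation:
Apply events with t <= 8 (1 events):
  after event 1 (t=8: SET count = 11): {count=11}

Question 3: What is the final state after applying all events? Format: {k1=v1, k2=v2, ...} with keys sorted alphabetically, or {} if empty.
  after event 1 (t=8: SET count = 11): {count=11}
  after event 2 (t=17: SET count = 34): {count=34}
  after event 3 (t=27: SET max = 19): {count=34, max=19}
  after event 4 (t=31: DEC max by 9): {count=34, max=10}
  after event 5 (t=37: SET count = -13): {count=-13, max=10}
  after event 6 (t=38: SET total = 9): {count=-13, max=10, total=9}
  after event 7 (t=47: INC total by 10): {count=-13, max=10, total=19}
  after event 8 (t=48: DEL count): {max=10, total=19}
  after event 9 (t=55: DEC count by 4): {count=-4, max=10, total=19}
  after event 10 (t=61: DEL total): {count=-4, max=10}
  after event 11 (t=66: SET total = 1): {count=-4, max=10, total=1}

Answer: {count=-4, max=10, total=1}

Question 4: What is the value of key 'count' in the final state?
Answer: -4

Derivation:
Track key 'count' through all 11 events:
  event 1 (t=8: SET count = 11): count (absent) -> 11
  event 2 (t=17: SET count = 34): count 11 -> 34
  event 3 (t=27: SET max = 19): count unchanged
  event 4 (t=31: DEC max by 9): count unchanged
  event 5 (t=37: SET count = -13): count 34 -> -13
  event 6 (t=38: SET total = 9): count unchanged
  event 7 (t=47: INC total by 10): count unchanged
  event 8 (t=48: DEL count): count -13 -> (absent)
  event 9 (t=55: DEC count by 4): count (absent) -> -4
  event 10 (t=61: DEL total): count unchanged
  event 11 (t=66: SET total = 1): count unchanged
Final: count = -4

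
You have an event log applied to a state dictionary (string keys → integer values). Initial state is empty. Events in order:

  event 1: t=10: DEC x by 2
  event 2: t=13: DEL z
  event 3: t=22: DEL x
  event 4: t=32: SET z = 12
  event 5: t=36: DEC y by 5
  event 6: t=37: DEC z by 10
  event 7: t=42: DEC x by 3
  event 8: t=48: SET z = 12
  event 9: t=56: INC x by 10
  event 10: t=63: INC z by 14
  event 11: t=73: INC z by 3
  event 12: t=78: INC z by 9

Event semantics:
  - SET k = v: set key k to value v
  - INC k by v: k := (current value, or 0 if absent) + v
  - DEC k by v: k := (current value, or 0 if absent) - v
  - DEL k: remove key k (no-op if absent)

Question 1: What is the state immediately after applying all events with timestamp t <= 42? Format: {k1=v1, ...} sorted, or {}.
Answer: {x=-3, y=-5, z=2}

Derivation:
Apply events with t <= 42 (7 events):
  after event 1 (t=10: DEC x by 2): {x=-2}
  after event 2 (t=13: DEL z): {x=-2}
  after event 3 (t=22: DEL x): {}
  after event 4 (t=32: SET z = 12): {z=12}
  after event 5 (t=36: DEC y by 5): {y=-5, z=12}
  after event 6 (t=37: DEC z by 10): {y=-5, z=2}
  after event 7 (t=42: DEC x by 3): {x=-3, y=-5, z=2}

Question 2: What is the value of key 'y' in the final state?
Track key 'y' through all 12 events:
  event 1 (t=10: DEC x by 2): y unchanged
  event 2 (t=13: DEL z): y unchanged
  event 3 (t=22: DEL x): y unchanged
  event 4 (t=32: SET z = 12): y unchanged
  event 5 (t=36: DEC y by 5): y (absent) -> -5
  event 6 (t=37: DEC z by 10): y unchanged
  event 7 (t=42: DEC x by 3): y unchanged
  event 8 (t=48: SET z = 12): y unchanged
  event 9 (t=56: INC x by 10): y unchanged
  event 10 (t=63: INC z by 14): y unchanged
  event 11 (t=73: INC z by 3): y unchanged
  event 12 (t=78: INC z by 9): y unchanged
Final: y = -5

Answer: -5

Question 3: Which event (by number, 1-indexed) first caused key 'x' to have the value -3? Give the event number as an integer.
Looking for first event where x becomes -3:
  event 1: x = -2
  event 2: x = -2
  event 3: x = (absent)
  event 7: x (absent) -> -3  <-- first match

Answer: 7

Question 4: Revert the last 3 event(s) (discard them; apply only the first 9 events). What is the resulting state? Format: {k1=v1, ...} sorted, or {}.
Keep first 9 events (discard last 3):
  after event 1 (t=10: DEC x by 2): {x=-2}
  after event 2 (t=13: DEL z): {x=-2}
  after event 3 (t=22: DEL x): {}
  after event 4 (t=32: SET z = 12): {z=12}
  after event 5 (t=36: DEC y by 5): {y=-5, z=12}
  after event 6 (t=37: DEC z by 10): {y=-5, z=2}
  after event 7 (t=42: DEC x by 3): {x=-3, y=-5, z=2}
  after event 8 (t=48: SET z = 12): {x=-3, y=-5, z=12}
  after event 9 (t=56: INC x by 10): {x=7, y=-5, z=12}

Answer: {x=7, y=-5, z=12}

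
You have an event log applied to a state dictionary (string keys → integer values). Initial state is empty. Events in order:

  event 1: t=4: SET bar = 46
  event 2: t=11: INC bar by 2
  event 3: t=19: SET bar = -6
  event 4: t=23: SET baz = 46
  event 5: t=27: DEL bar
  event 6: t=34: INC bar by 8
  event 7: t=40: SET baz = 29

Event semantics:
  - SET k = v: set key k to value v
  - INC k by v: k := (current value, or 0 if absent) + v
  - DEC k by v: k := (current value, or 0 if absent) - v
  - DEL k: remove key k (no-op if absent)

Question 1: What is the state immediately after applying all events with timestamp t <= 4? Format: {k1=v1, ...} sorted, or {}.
Answer: {bar=46}

Derivation:
Apply events with t <= 4 (1 events):
  after event 1 (t=4: SET bar = 46): {bar=46}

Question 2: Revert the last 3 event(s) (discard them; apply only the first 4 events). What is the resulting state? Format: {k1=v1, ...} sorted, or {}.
Answer: {bar=-6, baz=46}

Derivation:
Keep first 4 events (discard last 3):
  after event 1 (t=4: SET bar = 46): {bar=46}
  after event 2 (t=11: INC bar by 2): {bar=48}
  after event 3 (t=19: SET bar = -6): {bar=-6}
  after event 4 (t=23: SET baz = 46): {bar=-6, baz=46}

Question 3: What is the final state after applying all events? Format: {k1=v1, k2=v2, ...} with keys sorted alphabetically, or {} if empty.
  after event 1 (t=4: SET bar = 46): {bar=46}
  after event 2 (t=11: INC bar by 2): {bar=48}
  after event 3 (t=19: SET bar = -6): {bar=-6}
  after event 4 (t=23: SET baz = 46): {bar=-6, baz=46}
  after event 5 (t=27: DEL bar): {baz=46}
  after event 6 (t=34: INC bar by 8): {bar=8, baz=46}
  after event 7 (t=40: SET baz = 29): {bar=8, baz=29}

Answer: {bar=8, baz=29}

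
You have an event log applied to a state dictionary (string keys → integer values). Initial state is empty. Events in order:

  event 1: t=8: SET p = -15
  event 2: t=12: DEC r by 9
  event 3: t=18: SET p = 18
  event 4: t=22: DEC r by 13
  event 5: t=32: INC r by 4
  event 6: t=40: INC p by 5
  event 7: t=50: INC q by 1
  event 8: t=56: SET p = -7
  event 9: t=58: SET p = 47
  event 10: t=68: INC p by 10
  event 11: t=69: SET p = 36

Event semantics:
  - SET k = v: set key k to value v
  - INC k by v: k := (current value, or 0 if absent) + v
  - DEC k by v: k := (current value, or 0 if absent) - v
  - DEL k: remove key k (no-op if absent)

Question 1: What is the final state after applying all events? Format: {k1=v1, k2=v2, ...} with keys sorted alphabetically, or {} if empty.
  after event 1 (t=8: SET p = -15): {p=-15}
  after event 2 (t=12: DEC r by 9): {p=-15, r=-9}
  after event 3 (t=18: SET p = 18): {p=18, r=-9}
  after event 4 (t=22: DEC r by 13): {p=18, r=-22}
  after event 5 (t=32: INC r by 4): {p=18, r=-18}
  after event 6 (t=40: INC p by 5): {p=23, r=-18}
  after event 7 (t=50: INC q by 1): {p=23, q=1, r=-18}
  after event 8 (t=56: SET p = -7): {p=-7, q=1, r=-18}
  after event 9 (t=58: SET p = 47): {p=47, q=1, r=-18}
  after event 10 (t=68: INC p by 10): {p=57, q=1, r=-18}
  after event 11 (t=69: SET p = 36): {p=36, q=1, r=-18}

Answer: {p=36, q=1, r=-18}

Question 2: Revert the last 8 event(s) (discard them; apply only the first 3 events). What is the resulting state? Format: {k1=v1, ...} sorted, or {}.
Answer: {p=18, r=-9}

Derivation:
Keep first 3 events (discard last 8):
  after event 1 (t=8: SET p = -15): {p=-15}
  after event 2 (t=12: DEC r by 9): {p=-15, r=-9}
  after event 3 (t=18: SET p = 18): {p=18, r=-9}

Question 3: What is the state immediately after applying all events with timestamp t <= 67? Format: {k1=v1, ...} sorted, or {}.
Answer: {p=47, q=1, r=-18}

Derivation:
Apply events with t <= 67 (9 events):
  after event 1 (t=8: SET p = -15): {p=-15}
  after event 2 (t=12: DEC r by 9): {p=-15, r=-9}
  after event 3 (t=18: SET p = 18): {p=18, r=-9}
  after event 4 (t=22: DEC r by 13): {p=18, r=-22}
  after event 5 (t=32: INC r by 4): {p=18, r=-18}
  after event 6 (t=40: INC p by 5): {p=23, r=-18}
  after event 7 (t=50: INC q by 1): {p=23, q=1, r=-18}
  after event 8 (t=56: SET p = -7): {p=-7, q=1, r=-18}
  after event 9 (t=58: SET p = 47): {p=47, q=1, r=-18}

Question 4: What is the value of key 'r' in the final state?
Answer: -18

Derivation:
Track key 'r' through all 11 events:
  event 1 (t=8: SET p = -15): r unchanged
  event 2 (t=12: DEC r by 9): r (absent) -> -9
  event 3 (t=18: SET p = 18): r unchanged
  event 4 (t=22: DEC r by 13): r -9 -> -22
  event 5 (t=32: INC r by 4): r -22 -> -18
  event 6 (t=40: INC p by 5): r unchanged
  event 7 (t=50: INC q by 1): r unchanged
  event 8 (t=56: SET p = -7): r unchanged
  event 9 (t=58: SET p = 47): r unchanged
  event 10 (t=68: INC p by 10): r unchanged
  event 11 (t=69: SET p = 36): r unchanged
Final: r = -18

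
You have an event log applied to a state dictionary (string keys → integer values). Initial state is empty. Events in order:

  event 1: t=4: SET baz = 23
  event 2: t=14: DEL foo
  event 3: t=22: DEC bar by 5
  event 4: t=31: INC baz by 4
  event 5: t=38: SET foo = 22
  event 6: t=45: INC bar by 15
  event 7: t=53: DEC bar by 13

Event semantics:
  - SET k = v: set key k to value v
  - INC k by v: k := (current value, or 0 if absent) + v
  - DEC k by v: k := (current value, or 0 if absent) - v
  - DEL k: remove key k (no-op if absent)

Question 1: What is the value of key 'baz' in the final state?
Track key 'baz' through all 7 events:
  event 1 (t=4: SET baz = 23): baz (absent) -> 23
  event 2 (t=14: DEL foo): baz unchanged
  event 3 (t=22: DEC bar by 5): baz unchanged
  event 4 (t=31: INC baz by 4): baz 23 -> 27
  event 5 (t=38: SET foo = 22): baz unchanged
  event 6 (t=45: INC bar by 15): baz unchanged
  event 7 (t=53: DEC bar by 13): baz unchanged
Final: baz = 27

Answer: 27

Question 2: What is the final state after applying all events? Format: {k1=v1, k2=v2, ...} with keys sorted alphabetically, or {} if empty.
Answer: {bar=-3, baz=27, foo=22}

Derivation:
  after event 1 (t=4: SET baz = 23): {baz=23}
  after event 2 (t=14: DEL foo): {baz=23}
  after event 3 (t=22: DEC bar by 5): {bar=-5, baz=23}
  after event 4 (t=31: INC baz by 4): {bar=-5, baz=27}
  after event 5 (t=38: SET foo = 22): {bar=-5, baz=27, foo=22}
  after event 6 (t=45: INC bar by 15): {bar=10, baz=27, foo=22}
  after event 7 (t=53: DEC bar by 13): {bar=-3, baz=27, foo=22}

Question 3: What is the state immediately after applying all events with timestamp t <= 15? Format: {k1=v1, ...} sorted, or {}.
Apply events with t <= 15 (2 events):
  after event 1 (t=4: SET baz = 23): {baz=23}
  after event 2 (t=14: DEL foo): {baz=23}

Answer: {baz=23}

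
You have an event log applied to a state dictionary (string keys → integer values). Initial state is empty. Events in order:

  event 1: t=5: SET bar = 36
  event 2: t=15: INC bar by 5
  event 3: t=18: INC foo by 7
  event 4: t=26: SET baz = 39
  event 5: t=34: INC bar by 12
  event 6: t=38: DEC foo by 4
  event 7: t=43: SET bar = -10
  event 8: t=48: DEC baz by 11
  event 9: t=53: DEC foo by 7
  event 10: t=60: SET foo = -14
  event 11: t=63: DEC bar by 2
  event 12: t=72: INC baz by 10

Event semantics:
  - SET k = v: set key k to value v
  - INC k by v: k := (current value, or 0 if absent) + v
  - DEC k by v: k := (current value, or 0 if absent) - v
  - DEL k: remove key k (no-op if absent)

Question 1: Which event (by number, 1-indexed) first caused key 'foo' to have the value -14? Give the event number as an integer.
Answer: 10

Derivation:
Looking for first event where foo becomes -14:
  event 3: foo = 7
  event 4: foo = 7
  event 5: foo = 7
  event 6: foo = 3
  event 7: foo = 3
  event 8: foo = 3
  event 9: foo = -4
  event 10: foo -4 -> -14  <-- first match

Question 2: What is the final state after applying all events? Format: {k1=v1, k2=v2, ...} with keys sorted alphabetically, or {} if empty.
Answer: {bar=-12, baz=38, foo=-14}

Derivation:
  after event 1 (t=5: SET bar = 36): {bar=36}
  after event 2 (t=15: INC bar by 5): {bar=41}
  after event 3 (t=18: INC foo by 7): {bar=41, foo=7}
  after event 4 (t=26: SET baz = 39): {bar=41, baz=39, foo=7}
  after event 5 (t=34: INC bar by 12): {bar=53, baz=39, foo=7}
  after event 6 (t=38: DEC foo by 4): {bar=53, baz=39, foo=3}
  after event 7 (t=43: SET bar = -10): {bar=-10, baz=39, foo=3}
  after event 8 (t=48: DEC baz by 11): {bar=-10, baz=28, foo=3}
  after event 9 (t=53: DEC foo by 7): {bar=-10, baz=28, foo=-4}
  after event 10 (t=60: SET foo = -14): {bar=-10, baz=28, foo=-14}
  after event 11 (t=63: DEC bar by 2): {bar=-12, baz=28, foo=-14}
  after event 12 (t=72: INC baz by 10): {bar=-12, baz=38, foo=-14}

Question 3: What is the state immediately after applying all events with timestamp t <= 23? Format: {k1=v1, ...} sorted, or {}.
Answer: {bar=41, foo=7}

Derivation:
Apply events with t <= 23 (3 events):
  after event 1 (t=5: SET bar = 36): {bar=36}
  after event 2 (t=15: INC bar by 5): {bar=41}
  after event 3 (t=18: INC foo by 7): {bar=41, foo=7}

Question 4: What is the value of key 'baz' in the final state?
Answer: 38

Derivation:
Track key 'baz' through all 12 events:
  event 1 (t=5: SET bar = 36): baz unchanged
  event 2 (t=15: INC bar by 5): baz unchanged
  event 3 (t=18: INC foo by 7): baz unchanged
  event 4 (t=26: SET baz = 39): baz (absent) -> 39
  event 5 (t=34: INC bar by 12): baz unchanged
  event 6 (t=38: DEC foo by 4): baz unchanged
  event 7 (t=43: SET bar = -10): baz unchanged
  event 8 (t=48: DEC baz by 11): baz 39 -> 28
  event 9 (t=53: DEC foo by 7): baz unchanged
  event 10 (t=60: SET foo = -14): baz unchanged
  event 11 (t=63: DEC bar by 2): baz unchanged
  event 12 (t=72: INC baz by 10): baz 28 -> 38
Final: baz = 38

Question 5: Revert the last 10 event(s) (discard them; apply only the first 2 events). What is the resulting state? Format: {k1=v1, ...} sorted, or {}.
Keep first 2 events (discard last 10):
  after event 1 (t=5: SET bar = 36): {bar=36}
  after event 2 (t=15: INC bar by 5): {bar=41}

Answer: {bar=41}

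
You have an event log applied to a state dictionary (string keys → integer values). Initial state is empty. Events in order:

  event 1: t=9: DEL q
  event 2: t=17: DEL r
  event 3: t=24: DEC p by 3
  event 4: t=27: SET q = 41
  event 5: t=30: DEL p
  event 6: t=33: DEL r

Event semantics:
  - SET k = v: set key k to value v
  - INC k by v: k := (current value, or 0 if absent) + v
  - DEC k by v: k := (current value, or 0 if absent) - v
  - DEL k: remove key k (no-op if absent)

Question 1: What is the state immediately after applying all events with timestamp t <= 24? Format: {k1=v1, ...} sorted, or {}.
Answer: {p=-3}

Derivation:
Apply events with t <= 24 (3 events):
  after event 1 (t=9: DEL q): {}
  after event 2 (t=17: DEL r): {}
  after event 3 (t=24: DEC p by 3): {p=-3}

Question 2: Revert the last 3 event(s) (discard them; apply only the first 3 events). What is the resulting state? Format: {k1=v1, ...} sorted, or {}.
Answer: {p=-3}

Derivation:
Keep first 3 events (discard last 3):
  after event 1 (t=9: DEL q): {}
  after event 2 (t=17: DEL r): {}
  after event 3 (t=24: DEC p by 3): {p=-3}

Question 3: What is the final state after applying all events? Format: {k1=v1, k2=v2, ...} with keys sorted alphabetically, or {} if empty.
Answer: {q=41}

Derivation:
  after event 1 (t=9: DEL q): {}
  after event 2 (t=17: DEL r): {}
  after event 3 (t=24: DEC p by 3): {p=-3}
  after event 4 (t=27: SET q = 41): {p=-3, q=41}
  after event 5 (t=30: DEL p): {q=41}
  after event 6 (t=33: DEL r): {q=41}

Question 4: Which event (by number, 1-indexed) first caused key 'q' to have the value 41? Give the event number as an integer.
Answer: 4

Derivation:
Looking for first event where q becomes 41:
  event 4: q (absent) -> 41  <-- first match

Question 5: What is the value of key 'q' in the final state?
Track key 'q' through all 6 events:
  event 1 (t=9: DEL q): q (absent) -> (absent)
  event 2 (t=17: DEL r): q unchanged
  event 3 (t=24: DEC p by 3): q unchanged
  event 4 (t=27: SET q = 41): q (absent) -> 41
  event 5 (t=30: DEL p): q unchanged
  event 6 (t=33: DEL r): q unchanged
Final: q = 41

Answer: 41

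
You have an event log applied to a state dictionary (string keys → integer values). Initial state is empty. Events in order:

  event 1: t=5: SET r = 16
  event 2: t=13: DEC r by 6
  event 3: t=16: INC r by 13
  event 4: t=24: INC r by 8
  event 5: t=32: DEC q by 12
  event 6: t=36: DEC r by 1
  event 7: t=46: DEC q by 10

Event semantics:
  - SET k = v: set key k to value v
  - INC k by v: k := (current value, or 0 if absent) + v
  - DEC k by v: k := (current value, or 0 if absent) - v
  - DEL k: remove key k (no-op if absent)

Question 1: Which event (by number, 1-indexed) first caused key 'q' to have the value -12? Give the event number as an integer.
Answer: 5

Derivation:
Looking for first event where q becomes -12:
  event 5: q (absent) -> -12  <-- first match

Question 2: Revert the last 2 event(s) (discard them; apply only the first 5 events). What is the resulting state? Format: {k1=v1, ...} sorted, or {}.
Answer: {q=-12, r=31}

Derivation:
Keep first 5 events (discard last 2):
  after event 1 (t=5: SET r = 16): {r=16}
  after event 2 (t=13: DEC r by 6): {r=10}
  after event 3 (t=16: INC r by 13): {r=23}
  after event 4 (t=24: INC r by 8): {r=31}
  after event 5 (t=32: DEC q by 12): {q=-12, r=31}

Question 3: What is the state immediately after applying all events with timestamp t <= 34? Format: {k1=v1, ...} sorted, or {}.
Apply events with t <= 34 (5 events):
  after event 1 (t=5: SET r = 16): {r=16}
  after event 2 (t=13: DEC r by 6): {r=10}
  after event 3 (t=16: INC r by 13): {r=23}
  after event 4 (t=24: INC r by 8): {r=31}
  after event 5 (t=32: DEC q by 12): {q=-12, r=31}

Answer: {q=-12, r=31}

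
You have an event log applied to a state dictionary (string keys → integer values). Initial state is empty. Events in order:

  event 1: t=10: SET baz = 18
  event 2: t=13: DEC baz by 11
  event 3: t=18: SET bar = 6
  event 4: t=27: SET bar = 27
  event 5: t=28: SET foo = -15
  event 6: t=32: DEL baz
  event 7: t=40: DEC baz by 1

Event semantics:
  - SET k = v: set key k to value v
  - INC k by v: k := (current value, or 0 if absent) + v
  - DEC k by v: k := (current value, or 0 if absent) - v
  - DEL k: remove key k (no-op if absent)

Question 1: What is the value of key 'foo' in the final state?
Track key 'foo' through all 7 events:
  event 1 (t=10: SET baz = 18): foo unchanged
  event 2 (t=13: DEC baz by 11): foo unchanged
  event 3 (t=18: SET bar = 6): foo unchanged
  event 4 (t=27: SET bar = 27): foo unchanged
  event 5 (t=28: SET foo = -15): foo (absent) -> -15
  event 6 (t=32: DEL baz): foo unchanged
  event 7 (t=40: DEC baz by 1): foo unchanged
Final: foo = -15

Answer: -15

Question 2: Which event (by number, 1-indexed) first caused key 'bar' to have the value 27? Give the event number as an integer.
Answer: 4

Derivation:
Looking for first event where bar becomes 27:
  event 3: bar = 6
  event 4: bar 6 -> 27  <-- first match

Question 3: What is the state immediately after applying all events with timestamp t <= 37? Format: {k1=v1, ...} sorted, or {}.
Answer: {bar=27, foo=-15}

Derivation:
Apply events with t <= 37 (6 events):
  after event 1 (t=10: SET baz = 18): {baz=18}
  after event 2 (t=13: DEC baz by 11): {baz=7}
  after event 3 (t=18: SET bar = 6): {bar=6, baz=7}
  after event 4 (t=27: SET bar = 27): {bar=27, baz=7}
  after event 5 (t=28: SET foo = -15): {bar=27, baz=7, foo=-15}
  after event 6 (t=32: DEL baz): {bar=27, foo=-15}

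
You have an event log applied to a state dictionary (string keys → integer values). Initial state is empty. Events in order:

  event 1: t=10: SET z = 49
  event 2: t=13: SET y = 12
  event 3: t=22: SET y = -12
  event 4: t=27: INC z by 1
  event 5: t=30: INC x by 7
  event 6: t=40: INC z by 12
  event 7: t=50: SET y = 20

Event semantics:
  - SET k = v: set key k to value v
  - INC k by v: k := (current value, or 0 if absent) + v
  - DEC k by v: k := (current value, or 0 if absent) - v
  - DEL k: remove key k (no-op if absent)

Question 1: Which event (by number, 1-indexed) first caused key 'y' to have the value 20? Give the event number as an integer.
Answer: 7

Derivation:
Looking for first event where y becomes 20:
  event 2: y = 12
  event 3: y = -12
  event 4: y = -12
  event 5: y = -12
  event 6: y = -12
  event 7: y -12 -> 20  <-- first match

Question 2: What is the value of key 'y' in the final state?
Track key 'y' through all 7 events:
  event 1 (t=10: SET z = 49): y unchanged
  event 2 (t=13: SET y = 12): y (absent) -> 12
  event 3 (t=22: SET y = -12): y 12 -> -12
  event 4 (t=27: INC z by 1): y unchanged
  event 5 (t=30: INC x by 7): y unchanged
  event 6 (t=40: INC z by 12): y unchanged
  event 7 (t=50: SET y = 20): y -12 -> 20
Final: y = 20

Answer: 20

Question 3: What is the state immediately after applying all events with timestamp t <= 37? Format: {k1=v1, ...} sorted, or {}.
Answer: {x=7, y=-12, z=50}

Derivation:
Apply events with t <= 37 (5 events):
  after event 1 (t=10: SET z = 49): {z=49}
  after event 2 (t=13: SET y = 12): {y=12, z=49}
  after event 3 (t=22: SET y = -12): {y=-12, z=49}
  after event 4 (t=27: INC z by 1): {y=-12, z=50}
  after event 5 (t=30: INC x by 7): {x=7, y=-12, z=50}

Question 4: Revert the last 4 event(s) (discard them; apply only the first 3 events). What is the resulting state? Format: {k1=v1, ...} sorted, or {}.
Keep first 3 events (discard last 4):
  after event 1 (t=10: SET z = 49): {z=49}
  after event 2 (t=13: SET y = 12): {y=12, z=49}
  after event 3 (t=22: SET y = -12): {y=-12, z=49}

Answer: {y=-12, z=49}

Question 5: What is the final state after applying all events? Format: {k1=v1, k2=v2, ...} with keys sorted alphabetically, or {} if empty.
  after event 1 (t=10: SET z = 49): {z=49}
  after event 2 (t=13: SET y = 12): {y=12, z=49}
  after event 3 (t=22: SET y = -12): {y=-12, z=49}
  after event 4 (t=27: INC z by 1): {y=-12, z=50}
  after event 5 (t=30: INC x by 7): {x=7, y=-12, z=50}
  after event 6 (t=40: INC z by 12): {x=7, y=-12, z=62}
  after event 7 (t=50: SET y = 20): {x=7, y=20, z=62}

Answer: {x=7, y=20, z=62}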